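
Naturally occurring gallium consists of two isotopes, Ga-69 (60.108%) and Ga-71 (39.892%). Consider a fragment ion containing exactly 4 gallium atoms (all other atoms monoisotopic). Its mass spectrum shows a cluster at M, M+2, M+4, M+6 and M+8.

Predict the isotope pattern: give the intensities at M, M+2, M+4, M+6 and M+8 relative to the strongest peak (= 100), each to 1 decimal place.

37.7 : 100.0 : 99.6 : 44.0 : 7.3

Each Ga atom is independently Ga-69 (p = 0.60108) or Ga-71 (q = 0.39892); the cluster is the binomial expansion (p + q)^4.
P(M) = 0.60108^4 = 0.130536
P(M+2) = 4 × 0.60108^3 × 0.39892^1 = 0.346531
P(M+4) = 6 × 0.60108^2 × 0.39892^2 = 0.344975
P(M+6) = 4 × 0.60108^1 × 0.39892^3 = 0.152633
P(M+8) = 0.39892^4 = 0.025325
The M+2 peak is largest (0.346531); scaling to 100 gives 37.7 : 100.0 : 99.6 : 44.0 : 7.3.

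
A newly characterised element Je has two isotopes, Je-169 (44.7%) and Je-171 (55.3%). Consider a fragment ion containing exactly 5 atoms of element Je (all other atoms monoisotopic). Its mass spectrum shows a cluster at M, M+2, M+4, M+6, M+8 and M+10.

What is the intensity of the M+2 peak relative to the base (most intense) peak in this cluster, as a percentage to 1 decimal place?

Binomial terms of (0.447 + 0.553)^5: M 0.0178, M+2 0.1104, M+4 0.2731, M+6 0.3379, M+8 0.2090, M+10 0.0517 → M+6 is the base peak.
P(M+6) = C(5,3) × 0.447^2 × 0.553^3 = 10 × 0.199809 × 0.16911238 = 0.337902 (base)
P(M+2) = C(5,1) × 0.447^4 × 0.553^1 = 5 × 0.03992364 × 0.5530 = 0.110389
Relative intensity = 0.110389 / 0.337902 × 100 = 32.7

32.7%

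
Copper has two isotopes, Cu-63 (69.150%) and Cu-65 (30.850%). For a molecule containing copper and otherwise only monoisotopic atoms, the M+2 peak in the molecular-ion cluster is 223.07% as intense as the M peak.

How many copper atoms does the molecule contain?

The M+2/M ratio from n Cu atoms is n · q/p = n · 0.30850/0.69150.
n = 2.2307 × 0.69150/0.30850 = 5.00 ≈ 5

5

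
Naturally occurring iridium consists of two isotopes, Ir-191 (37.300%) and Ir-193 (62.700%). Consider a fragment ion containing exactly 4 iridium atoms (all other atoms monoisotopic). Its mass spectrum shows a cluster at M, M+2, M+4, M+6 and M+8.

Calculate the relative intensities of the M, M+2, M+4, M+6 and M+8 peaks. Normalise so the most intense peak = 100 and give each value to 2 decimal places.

Expanding (0.37300 + 0.62700)^4:
P(M) = 0.37300^4 = 0.019357
P(M+2) = 4 × 0.37300^3 × 0.62700^1 = 0.130153
P(M+4) = 6 × 0.37300^2 × 0.62700^2 = 0.328174
P(M+6) = 4 × 0.37300^1 × 0.62700^3 = 0.367766
P(M+8) = 0.62700^4 = 0.154550
The M+6 peak is largest (0.367766); scaling to 100 gives 5.26 : 35.39 : 89.23 : 100.00 : 42.02.

5.26 : 35.39 : 89.23 : 100.00 : 42.02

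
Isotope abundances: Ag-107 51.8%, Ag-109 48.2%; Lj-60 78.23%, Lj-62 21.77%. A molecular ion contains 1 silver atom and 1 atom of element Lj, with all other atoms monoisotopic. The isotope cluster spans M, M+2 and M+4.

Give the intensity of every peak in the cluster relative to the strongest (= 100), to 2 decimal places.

82.73 : 100.00 : 21.42

Silver pattern (n=1): 0.5180 : 0.4820
Element Lj pattern (n=1): 0.7823 : 0.2177
Convolve the two distributions (both contribute in 2-u steps):
  M: 0.5180×0.7823 = 0.405231
  M+2: 0.5180×0.2177 + 0.4820×0.7823 = 0.489837
  M+4: 0.4820×0.2177 = 0.104931
Scale to base peak (0.489837) = 100: 82.73 : 100.00 : 21.42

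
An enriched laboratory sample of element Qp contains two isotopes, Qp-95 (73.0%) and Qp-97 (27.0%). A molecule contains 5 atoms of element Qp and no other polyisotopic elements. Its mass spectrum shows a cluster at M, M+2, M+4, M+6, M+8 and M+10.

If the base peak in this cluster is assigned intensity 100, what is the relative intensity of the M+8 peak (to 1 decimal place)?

Binomial terms of (0.730 + 0.270)^5: M 0.2073, M+2 0.3834, M+4 0.2836, M+6 0.1049, M+8 0.0194, M+10 0.0014 → M+2 is the base peak.
P(M+2) = C(5,1) × 0.730^4 × 0.270^1 = 5 × 0.28398241 × 0.2700 = 0.383376 (base)
P(M+8) = C(5,4) × 0.730^1 × 0.270^4 = 5 × 0.7300 × 0.00531441 = 0.019398
Relative intensity = 0.019398 / 0.383376 × 100 = 5.1

5.1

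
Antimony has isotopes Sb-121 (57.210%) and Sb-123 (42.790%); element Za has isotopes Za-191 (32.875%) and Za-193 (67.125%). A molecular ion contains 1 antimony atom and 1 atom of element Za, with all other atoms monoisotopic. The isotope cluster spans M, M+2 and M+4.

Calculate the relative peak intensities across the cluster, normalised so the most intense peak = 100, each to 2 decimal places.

Antimony pattern (n=1): 0.5721 : 0.4279
Element Za pattern (n=1): 0.32875 : 0.67125
Convolve the two distributions (both contribute in 2-u steps):
  M: 0.5721×0.32875 = 0.188078
  M+2: 0.5721×0.67125 + 0.4279×0.32875 = 0.524694
  M+4: 0.4279×0.67125 = 0.287228
Scale to base peak (0.524694) = 100: 35.85 : 100.00 : 54.74

35.85 : 100.00 : 54.74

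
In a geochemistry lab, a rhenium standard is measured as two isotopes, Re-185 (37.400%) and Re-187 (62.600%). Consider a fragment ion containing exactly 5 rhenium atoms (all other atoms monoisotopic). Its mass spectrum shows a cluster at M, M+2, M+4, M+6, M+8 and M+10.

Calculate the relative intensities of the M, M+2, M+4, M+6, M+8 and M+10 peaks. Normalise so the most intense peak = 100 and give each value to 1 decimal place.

2.1 : 17.8 : 59.7 : 100.0 : 83.7 : 28.0

Each Re atom is independently Re-185 (p = 0.37400) or Re-187 (q = 0.62600); the cluster is the binomial expansion (p + q)^5.
P(M) = 0.37400^5 = 0.007317
P(M+2) = 5 × 0.37400^4 × 0.62600^1 = 0.061239
P(M+4) = 10 × 0.37400^3 × 0.62600^2 = 0.205005
P(M+6) = 10 × 0.37400^2 × 0.62600^3 = 0.343136
P(M+8) = 5 × 0.37400^1 × 0.62600^4 = 0.287170
P(M+10) = 0.62600^5 = 0.096133
The M+6 peak is largest (0.343136); scaling to 100 gives 2.1 : 17.8 : 59.7 : 100.0 : 83.7 : 28.0.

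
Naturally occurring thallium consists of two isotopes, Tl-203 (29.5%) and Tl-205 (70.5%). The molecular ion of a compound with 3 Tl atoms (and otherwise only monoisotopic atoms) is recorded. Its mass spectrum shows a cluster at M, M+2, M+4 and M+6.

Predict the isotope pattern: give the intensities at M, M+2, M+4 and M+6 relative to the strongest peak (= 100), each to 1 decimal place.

Expanding (0.295 + 0.705)^3:
P(M) = 0.295^3 = 0.025672
P(M+2) = 3 × 0.295^2 × 0.705^1 = 0.184058
P(M+4) = 3 × 0.295^1 × 0.705^2 = 0.439867
P(M+6) = 0.705^3 = 0.350403
The M+4 peak is largest (0.439867); scaling to 100 gives 5.8 : 41.8 : 100.0 : 79.7.

5.8 : 41.8 : 100.0 : 79.7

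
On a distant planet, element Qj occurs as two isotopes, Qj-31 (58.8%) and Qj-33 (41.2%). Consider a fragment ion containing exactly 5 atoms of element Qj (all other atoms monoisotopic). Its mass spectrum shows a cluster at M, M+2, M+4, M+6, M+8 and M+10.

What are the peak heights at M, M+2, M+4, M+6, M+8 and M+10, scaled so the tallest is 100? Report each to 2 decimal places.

Expanding (0.588 + 0.412)^5:
P(M) = 0.588^5 = 0.070289
P(M+2) = 5 × 0.588^4 × 0.412^1 = 0.246250
P(M+4) = 10 × 0.588^3 × 0.412^2 = 0.345085
P(M+6) = 10 × 0.588^2 × 0.412^3 = 0.241794
P(M+8) = 5 × 0.588^1 × 0.412^4 = 0.084710
P(M+10) = 0.412^5 = 0.011871
The M+4 peak is largest (0.345085); scaling to 100 gives 20.37 : 71.36 : 100.00 : 70.07 : 24.55 : 3.44.

20.37 : 71.36 : 100.00 : 70.07 : 24.55 : 3.44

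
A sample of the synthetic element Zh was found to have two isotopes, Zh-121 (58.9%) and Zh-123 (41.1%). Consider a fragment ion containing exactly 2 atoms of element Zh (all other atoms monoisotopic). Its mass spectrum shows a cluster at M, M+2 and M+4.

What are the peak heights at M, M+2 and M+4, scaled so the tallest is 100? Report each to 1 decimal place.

Each Zh atom is independently Zh-121 (p = 0.589) or Zh-123 (q = 0.411); the cluster is the binomial expansion (p + q)^2.
P(M) = 0.589^2 = 0.346921
P(M+2) = 2 × 0.589^1 × 0.411^1 = 0.484158
P(M+4) = 0.411^2 = 0.168921
The M+2 peak is largest (0.484158); scaling to 100 gives 71.7 : 100.0 : 34.9.

71.7 : 100.0 : 34.9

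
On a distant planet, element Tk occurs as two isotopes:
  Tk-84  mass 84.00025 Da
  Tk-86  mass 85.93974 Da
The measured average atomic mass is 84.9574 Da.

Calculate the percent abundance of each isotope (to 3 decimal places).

Let x be the fractional abundance of Tk-84; then Tk-86 has abundance 1 − x.
84.00025·x + 85.93974·(1 − x) = 84.9574
(84.00025 − 85.93974)·x = 84.9574 − 85.93974
x = -0.98234 / -1.93949 = 0.50649 → 50.649% Tk-84, 49.351% Tk-86.

Tk-84: 50.649%, Tk-86: 49.351%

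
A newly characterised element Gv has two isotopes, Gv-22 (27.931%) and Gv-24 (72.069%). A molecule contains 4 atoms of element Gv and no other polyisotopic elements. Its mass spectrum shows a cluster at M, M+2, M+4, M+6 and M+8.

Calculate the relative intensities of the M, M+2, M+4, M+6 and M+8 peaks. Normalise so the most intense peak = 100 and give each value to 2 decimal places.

The 4 Gv atoms are independent, so intensities follow the terms of (0.27931 + 0.72069)^4.
P(M) = 0.27931^4 = 0.006086
P(M+2) = 4 × 0.27931^3 × 0.72069^1 = 0.062816
P(M+4) = 6 × 0.27931^2 × 0.72069^2 = 0.243120
P(M+6) = 4 × 0.27931^1 × 0.72069^3 = 0.418208
P(M+8) = 0.72069^4 = 0.269770
The M+6 peak is largest (0.418208); scaling to 100 gives 1.46 : 15.02 : 58.13 : 100.00 : 64.51.

1.46 : 15.02 : 58.13 : 100.00 : 64.51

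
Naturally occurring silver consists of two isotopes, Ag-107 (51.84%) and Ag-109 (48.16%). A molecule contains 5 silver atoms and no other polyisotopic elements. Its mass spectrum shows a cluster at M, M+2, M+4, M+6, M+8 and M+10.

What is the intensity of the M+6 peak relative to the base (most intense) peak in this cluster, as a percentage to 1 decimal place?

92.9%

Term probabilities: M 0.0374, M+2 0.1739, M+4 0.3231, M+6 0.3002, M+8 0.1394, M+10 0.0259. Base peak = M+4.
P(M+4) = C(5,2) × 0.5184^3 × 0.4816^2 = 10 × 0.13931407 × 0.23193856 = 0.323123 (base)
P(M+6) = C(5,3) × 0.5184^2 × 0.4816^3 = 10 × 0.26873856 × 0.11170161 = 0.300185
Relative intensity = 0.300185 / 0.323123 × 100 = 92.9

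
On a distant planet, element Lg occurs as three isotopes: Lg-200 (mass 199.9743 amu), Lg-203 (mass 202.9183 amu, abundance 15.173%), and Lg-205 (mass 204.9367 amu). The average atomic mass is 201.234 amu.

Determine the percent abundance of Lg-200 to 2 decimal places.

68.44%

Let x and y be the fractions of Lg-200 and Lg-205. Then x + y = 1 − 0.15173 = 0.84827 and 199.9743x + 204.9367y = 201.234 − 0.15173×202.9183 = 170.445206341.
Substituting: 199.9743x + 204.9367(0.84827 − x) = 170.445206341
(199.9743 − 204.9367)x = -3.396448168  ⇒  x = 0.68444, y = 0.16383
Lg-200: 68.44%, Lg-205: 16.38%.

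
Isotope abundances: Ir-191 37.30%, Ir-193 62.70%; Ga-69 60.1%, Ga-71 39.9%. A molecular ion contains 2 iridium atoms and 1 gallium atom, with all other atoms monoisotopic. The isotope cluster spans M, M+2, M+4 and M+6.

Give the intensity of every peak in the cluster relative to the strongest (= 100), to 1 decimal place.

19.8 : 79.6 : 100.0 : 37.1

Iridium pattern (n=2): 0.139129 : 0.467742 : 0.393129
Gallium pattern (n=1): 0.6010 : 0.3990
Convolve the two distributions (both contribute in 2-u steps):
  M: 0.139129×0.6010 = 0.083617
  M+2: 0.139129×0.3990 + 0.467742×0.6010 = 0.336625
  M+4: 0.467742×0.3990 + 0.393129×0.6010 = 0.422900
  M+6: 0.393129×0.3990 = 0.156858
Scale to base peak (0.422900) = 100: 19.8 : 79.6 : 100.0 : 37.1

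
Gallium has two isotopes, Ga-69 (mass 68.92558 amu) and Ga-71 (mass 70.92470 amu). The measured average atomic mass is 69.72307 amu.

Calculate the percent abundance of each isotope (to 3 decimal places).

With x = fraction of Ga-69 (so Ga-71 is 1 − x):
68.92558·x + 70.92470·(1 − x) = 69.72307
(68.92558 − 70.92470)·x = 69.72307 − 70.92470
x = -1.20163 / -1.99912 = 0.60108 → 60.108% Ga-69, 39.892% Ga-71.

Ga-69: 60.108%, Ga-71: 39.892%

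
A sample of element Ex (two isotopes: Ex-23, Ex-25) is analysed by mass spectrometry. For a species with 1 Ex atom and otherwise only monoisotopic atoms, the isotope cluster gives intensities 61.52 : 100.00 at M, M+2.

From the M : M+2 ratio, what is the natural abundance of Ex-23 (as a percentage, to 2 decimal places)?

Write p for the Ex-23 fraction. I(M+2)/I(M) = [C(1,1)·p^0·(1−p)] / p^1 = 1·(1−p)/p = 100.00/61.52 = 1.6255
(1−p)/p = 1.6255/1 = 1.6255  ⇒  p = 1/(1 + 1.6255) = 0.3809
Ex-23: 38.09%, Ex-25: 61.91%.

38.09%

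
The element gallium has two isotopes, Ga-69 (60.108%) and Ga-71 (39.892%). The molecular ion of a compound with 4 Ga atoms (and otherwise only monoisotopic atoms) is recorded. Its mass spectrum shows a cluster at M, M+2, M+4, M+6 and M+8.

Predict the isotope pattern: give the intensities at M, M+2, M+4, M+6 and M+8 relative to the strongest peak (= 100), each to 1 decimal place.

37.7 : 100.0 : 99.6 : 44.0 : 7.3

Each Ga atom is independently Ga-69 (p = 0.60108) or Ga-71 (q = 0.39892); the cluster is the binomial expansion (p + q)^4.
P(M) = 0.60108^4 = 0.130536
P(M+2) = 4 × 0.60108^3 × 0.39892^1 = 0.346531
P(M+4) = 6 × 0.60108^2 × 0.39892^2 = 0.344975
P(M+6) = 4 × 0.60108^1 × 0.39892^3 = 0.152633
P(M+8) = 0.39892^4 = 0.025325
The M+2 peak is largest (0.346531); scaling to 100 gives 37.7 : 100.0 : 99.6 : 44.0 : 7.3.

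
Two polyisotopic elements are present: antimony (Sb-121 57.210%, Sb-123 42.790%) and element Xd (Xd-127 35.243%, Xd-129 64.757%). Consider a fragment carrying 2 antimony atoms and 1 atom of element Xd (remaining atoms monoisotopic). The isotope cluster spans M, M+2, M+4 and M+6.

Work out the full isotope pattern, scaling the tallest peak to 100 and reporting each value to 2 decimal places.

30.00 : 100.00 : 99.24 : 30.84

Antimony pattern (n=2): 0.32729841 : 0.48960318 : 0.18309841
Element Xd pattern (n=1): 0.35243 : 0.64757
Convolve the two distributions (both contribute in 2-u steps):
  M: 0.32729841×0.35243 = 0.115350
  M+2: 0.32729841×0.64757 + 0.48960318×0.35243 = 0.384499
  M+4: 0.48960318×0.64757 + 0.18309841×0.35243 = 0.381582
  M+6: 0.18309841×0.64757 = 0.118569
Scale to base peak (0.384499) = 100: 30.00 : 100.00 : 99.24 : 30.84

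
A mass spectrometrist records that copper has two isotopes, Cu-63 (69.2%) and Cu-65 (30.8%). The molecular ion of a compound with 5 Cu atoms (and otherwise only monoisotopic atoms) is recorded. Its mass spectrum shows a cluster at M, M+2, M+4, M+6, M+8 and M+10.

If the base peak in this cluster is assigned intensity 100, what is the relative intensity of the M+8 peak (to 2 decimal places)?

Binomial terms of (0.692 + 0.308)^5: M 0.1587, M+2 0.3531, M+4 0.3144, M+6 0.1399, M+8 0.0311, M+10 0.0028 → M+2 is the base peak.
P(M+2) = C(5,1) × 0.692^4 × 0.308^1 = 5 × 0.22931073 × 0.3080 = 0.353139 (base)
P(M+8) = C(5,4) × 0.692^1 × 0.308^4 = 5 × 0.6920 × 0.00899918 = 0.031137
Relative intensity = 0.031137 / 0.353139 × 100 = 8.82

8.82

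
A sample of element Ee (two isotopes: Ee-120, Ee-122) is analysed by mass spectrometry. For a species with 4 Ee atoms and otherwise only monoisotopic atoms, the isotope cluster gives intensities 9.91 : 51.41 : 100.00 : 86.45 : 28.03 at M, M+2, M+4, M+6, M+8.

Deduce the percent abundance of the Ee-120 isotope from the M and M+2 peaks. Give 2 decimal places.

If p is the fraction of Ee that is Ee-120, then I(M+2)/I(M) = [C(4,1)·p^3·(1−p)] / p^4 = 4·(1−p)/p = 51.41/9.91 = 5.1877
(1−p)/p = 5.1877/4 = 1.2969  ⇒  p = 1/(1 + 1.2969) = 0.4354
Ee-120: 43.54%, Ee-122: 56.46%.

43.54%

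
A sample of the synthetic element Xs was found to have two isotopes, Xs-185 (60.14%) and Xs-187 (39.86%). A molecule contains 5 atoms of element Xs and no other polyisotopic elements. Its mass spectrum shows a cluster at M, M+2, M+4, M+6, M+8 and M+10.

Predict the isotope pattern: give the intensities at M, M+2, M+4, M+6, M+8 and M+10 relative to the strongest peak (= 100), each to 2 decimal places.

22.76 : 75.44 : 100.00 : 66.28 : 21.96 : 2.91

The 5 Xs atoms are independent, so intensities follow the terms of (0.6014 + 0.3986)^5.
P(M) = 0.6014^5 = 0.078671
P(M+2) = 5 × 0.6014^4 × 0.3986^1 = 0.260712
P(M+4) = 10 × 0.6014^3 × 0.3986^2 = 0.345593
P(M+6) = 10 × 0.6014^2 × 0.3986^3 = 0.229054
P(M+8) = 5 × 0.6014^1 × 0.3986^4 = 0.075907
P(M+10) = 0.3986^5 = 0.010062
The M+4 peak is largest (0.345593); scaling to 100 gives 22.76 : 75.44 : 100.00 : 66.28 : 21.96 : 2.91.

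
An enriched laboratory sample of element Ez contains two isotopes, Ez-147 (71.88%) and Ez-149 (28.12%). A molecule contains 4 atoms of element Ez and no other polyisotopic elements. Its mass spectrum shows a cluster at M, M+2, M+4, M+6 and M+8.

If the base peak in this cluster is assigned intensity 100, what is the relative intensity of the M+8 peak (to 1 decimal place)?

Term probabilities: M 0.2670, M+2 0.4177, M+4 0.2451, M+6 0.0639, M+8 0.0063. Base peak = M+2.
P(M+2) = C(4,1) × 0.7188^3 × 0.2812^1 = 4 × 0.37138487 × 0.2812 = 0.417734 (base)
P(M+8) = C(4,4) × 0.7188^0 × 0.2812^4 = 1 × 1.0000 × 0.00625261 = 0.006253
Relative intensity = 0.006253 / 0.417734 × 100 = 1.5

1.5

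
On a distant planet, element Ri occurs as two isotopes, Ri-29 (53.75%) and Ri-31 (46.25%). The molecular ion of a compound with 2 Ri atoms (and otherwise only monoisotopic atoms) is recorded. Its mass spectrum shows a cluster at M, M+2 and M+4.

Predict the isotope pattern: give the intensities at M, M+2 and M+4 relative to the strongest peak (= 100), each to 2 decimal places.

58.11 : 100.00 : 43.02

The 2 Ri atoms are independent, so intensities follow the terms of (0.5375 + 0.4625)^2.
P(M) = 0.5375^2 = 0.288906
P(M+2) = 2 × 0.5375^1 × 0.4625^1 = 0.497188
P(M+4) = 0.4625^2 = 0.213906
The M+2 peak is largest (0.497188); scaling to 100 gives 58.11 : 100.00 : 43.02.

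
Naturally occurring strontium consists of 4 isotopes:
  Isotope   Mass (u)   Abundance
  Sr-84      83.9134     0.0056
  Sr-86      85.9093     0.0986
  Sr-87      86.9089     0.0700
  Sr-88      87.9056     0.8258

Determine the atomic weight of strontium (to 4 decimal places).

87.6166 u

The abundance-weighted mean is 0.0056 × 83.9134 + 0.0986 × 85.9093 + 0.0700 × 86.9089 + 0.8258 × 87.9056
= 0.46992 + 8.47066 + 6.08362 + 72.59244 = 87.61664 u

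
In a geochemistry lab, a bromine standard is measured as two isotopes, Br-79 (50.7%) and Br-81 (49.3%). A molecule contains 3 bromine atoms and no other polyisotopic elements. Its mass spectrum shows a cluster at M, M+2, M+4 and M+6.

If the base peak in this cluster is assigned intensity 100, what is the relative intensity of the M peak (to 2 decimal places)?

34.28

(0.507 + 0.493)^3 gives M 0.1303, M+2 0.3802, M+4 0.3697, M+6 0.1198; the largest is M+2.
P(M+2) = C(3,1) × 0.507^2 × 0.493^1 = 3 × 0.257049 × 0.4930 = 0.380175 (base)
P(M) = C(3,0) × 0.507^3 × 0.493^0 = 1 × 0.13032384 × 1.0000 = 0.130324
Relative intensity = 0.130324 / 0.380175 × 100 = 34.28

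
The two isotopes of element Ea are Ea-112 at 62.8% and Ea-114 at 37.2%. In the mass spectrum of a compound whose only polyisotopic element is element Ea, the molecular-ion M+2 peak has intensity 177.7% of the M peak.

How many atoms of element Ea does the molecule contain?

For n independent Ea atoms, I(M+2)/I(M) = n · (abundance Ea-114) / (abundance Ea-112) = n · 0.372/0.628.
n = 1.777 × 0.628/0.372 = 3.00 ≈ 3

3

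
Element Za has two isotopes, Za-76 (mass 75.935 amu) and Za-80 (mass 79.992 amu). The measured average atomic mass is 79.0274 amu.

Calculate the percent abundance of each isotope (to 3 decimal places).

With x = fraction of Za-76 (so Za-80 is 1 − x):
75.935·x + 79.992·(1 − x) = 79.0274
(75.935 − 79.992)·x = 79.0274 − 79.992
x = -0.9646 / -4.057 = 0.23776 → 23.776% Za-76, 76.224% Za-80.

Za-76: 23.776%, Za-80: 76.224%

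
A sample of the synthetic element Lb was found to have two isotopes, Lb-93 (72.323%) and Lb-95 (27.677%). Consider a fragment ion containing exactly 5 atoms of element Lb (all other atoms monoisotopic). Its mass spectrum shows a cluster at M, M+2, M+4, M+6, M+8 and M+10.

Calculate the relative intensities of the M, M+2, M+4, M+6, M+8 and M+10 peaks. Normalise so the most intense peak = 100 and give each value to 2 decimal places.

Each Lb atom is independently Lb-93 (p = 0.72323) or Lb-95 (q = 0.27677); the cluster is the binomial expansion (p + q)^5.
P(M) = 0.72323^5 = 0.197871
P(M+2) = 5 × 0.72323^4 × 0.27677^1 = 0.378612
P(M+4) = 10 × 0.72323^3 × 0.27677^2 = 0.289779
P(M+6) = 10 × 0.72323^2 × 0.27677^3 = 0.110894
P(M+8) = 5 × 0.72323^1 × 0.27677^4 = 0.021219
P(M+10) = 0.27677^5 = 0.001624
The M+2 peak is largest (0.378612); scaling to 100 gives 52.26 : 100.00 : 76.54 : 29.29 : 5.60 : 0.43.

52.26 : 100.00 : 76.54 : 29.29 : 5.60 : 0.43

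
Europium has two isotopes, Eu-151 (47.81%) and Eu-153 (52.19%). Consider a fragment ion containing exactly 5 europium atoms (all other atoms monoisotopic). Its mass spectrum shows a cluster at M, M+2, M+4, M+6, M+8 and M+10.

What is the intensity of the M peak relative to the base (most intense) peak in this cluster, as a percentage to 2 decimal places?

7.69%

Binomial terms of (0.4781 + 0.5219)^5: M 0.0250, M+2 0.1363, M+4 0.2977, M+6 0.3249, M+8 0.1774, M+10 0.0387 → M+6 is the base peak.
P(M+6) = C(5,3) × 0.4781^2 × 0.5219^3 = 10 × 0.22857961 × 0.14215492 = 0.324937 (base)
P(M) = C(5,0) × 0.4781^5 × 0.5219^0 = 1 × 0.02498007 × 1.0000 = 0.024980
Relative intensity = 0.024980 / 0.324937 × 100 = 7.69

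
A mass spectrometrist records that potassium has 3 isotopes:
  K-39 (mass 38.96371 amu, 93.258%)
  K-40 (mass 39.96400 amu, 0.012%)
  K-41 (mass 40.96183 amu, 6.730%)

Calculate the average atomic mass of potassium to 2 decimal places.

Weight each isotope mass by its fractional abundance: 0.93258 × 38.96371 + 0.00012 × 39.96400 + 0.06730 × 40.96183
= 36.336777 + 0.004796 + 2.756731 = 39.098304 amu

39.10 amu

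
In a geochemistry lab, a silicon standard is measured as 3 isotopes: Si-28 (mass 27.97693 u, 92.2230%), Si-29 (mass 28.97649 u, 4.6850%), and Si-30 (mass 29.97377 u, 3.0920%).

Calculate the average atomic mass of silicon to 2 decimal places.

28.09 u

The abundance-weighted mean is 0.922230 × 27.97693 + 0.046850 × 28.97649 + 0.030920 × 29.97377
= 25.801164 + 1.357549 + 0.926789 = 28.085502 u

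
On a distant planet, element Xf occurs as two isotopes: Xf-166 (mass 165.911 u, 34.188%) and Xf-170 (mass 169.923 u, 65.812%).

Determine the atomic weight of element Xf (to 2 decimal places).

168.55 u

Average mass = Σ (abundance × isotope mass) = 0.34188 × 165.911 + 0.65812 × 169.923
= 56.7217 + 111.8297 = 168.5514 u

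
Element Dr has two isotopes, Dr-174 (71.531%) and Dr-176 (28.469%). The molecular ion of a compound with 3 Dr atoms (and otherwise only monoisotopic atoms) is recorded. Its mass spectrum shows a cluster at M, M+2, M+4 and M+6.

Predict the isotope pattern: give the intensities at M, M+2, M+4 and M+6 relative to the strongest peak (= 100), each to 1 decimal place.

Each Dr atom is independently Dr-174 (p = 0.71531) or Dr-176 (q = 0.28469); the cluster is the binomial expansion (p + q)^3.
P(M) = 0.71531^3 = 0.366002
P(M+2) = 3 × 0.71531^2 × 0.28469^1 = 0.437001
P(M+4) = 3 × 0.71531^1 × 0.28469^2 = 0.173924
P(M+6) = 0.28469^3 = 0.023074
The M+2 peak is largest (0.437001); scaling to 100 gives 83.8 : 100.0 : 39.8 : 5.3.

83.8 : 100.0 : 39.8 : 5.3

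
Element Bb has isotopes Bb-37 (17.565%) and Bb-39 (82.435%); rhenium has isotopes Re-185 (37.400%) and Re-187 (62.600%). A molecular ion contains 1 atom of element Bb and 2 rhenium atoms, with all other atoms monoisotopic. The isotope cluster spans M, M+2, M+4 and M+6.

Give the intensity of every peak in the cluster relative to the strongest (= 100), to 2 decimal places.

Element Bb pattern (n=1): 0.17565 : 0.82435
Rhenium pattern (n=2): 0.139876 : 0.468248 : 0.391876
Convolve the two distributions (both contribute in 2-u steps):
  M: 0.17565×0.139876 = 0.024569
  M+2: 0.17565×0.468248 + 0.82435×0.139876 = 0.197555
  M+4: 0.17565×0.391876 + 0.82435×0.468248 = 0.454833
  M+6: 0.82435×0.391876 = 0.323043
Scale to base peak (0.454833) = 100: 5.40 : 43.43 : 100.00 : 71.02

5.40 : 43.43 : 100.00 : 71.02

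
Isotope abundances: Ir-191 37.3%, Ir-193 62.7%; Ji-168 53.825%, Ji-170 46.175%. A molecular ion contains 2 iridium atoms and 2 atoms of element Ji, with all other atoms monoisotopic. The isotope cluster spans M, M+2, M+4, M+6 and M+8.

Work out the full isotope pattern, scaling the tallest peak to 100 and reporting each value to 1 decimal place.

10.7 : 54.4 : 100.0 : 78.5 : 22.3

Iridium pattern (n=2): 0.139129 : 0.467742 : 0.393129
Element Ji pattern (n=2): 0.28971306 : 0.49707387 : 0.21321306
Convolve the two distributions (both contribute in 2-u steps):
  M: 0.139129×0.28971306 = 0.040307
  M+2: 0.139129×0.49707387 + 0.467742×0.28971306 = 0.204668
  M+4: 0.139129×0.21321306 + 0.467742×0.49707387 + 0.393129×0.28971306 = 0.376061
  M+6: 0.467742×0.21321306 + 0.393129×0.49707387 = 0.295143
  M+8: 0.393129×0.21321306 = 0.083820
Scale to base peak (0.376061) = 100: 10.7 : 54.4 : 100.0 : 78.5 : 22.3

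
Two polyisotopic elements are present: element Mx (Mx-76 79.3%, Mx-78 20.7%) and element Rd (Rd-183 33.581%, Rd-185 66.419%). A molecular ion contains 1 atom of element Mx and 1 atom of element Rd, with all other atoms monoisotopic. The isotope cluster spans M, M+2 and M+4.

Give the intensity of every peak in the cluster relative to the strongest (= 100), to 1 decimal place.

44.7 : 100.0 : 23.1

Element Mx pattern (n=1): 0.7930 : 0.2070
Element Rd pattern (n=1): 0.33581 : 0.66419
Convolve the two distributions (both contribute in 2-u steps):
  M: 0.7930×0.33581 = 0.266297
  M+2: 0.7930×0.66419 + 0.2070×0.33581 = 0.596215
  M+4: 0.2070×0.66419 = 0.137487
Scale to base peak (0.596215) = 100: 44.7 : 100.0 : 23.1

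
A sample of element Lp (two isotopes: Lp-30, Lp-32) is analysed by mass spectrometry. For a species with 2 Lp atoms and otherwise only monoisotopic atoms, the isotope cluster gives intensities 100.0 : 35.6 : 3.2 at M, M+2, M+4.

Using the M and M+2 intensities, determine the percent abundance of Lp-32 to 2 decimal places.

15.11%

Write p for the Lp-30 fraction. I(M+2)/I(M) = [C(2,1)·p^1·(1−p)] / p^2 = 2·(1−p)/p = 35.6/100.0 = 0.3560
(1−p)/p = 0.3560/2 = 0.1780  ⇒  p = 1/(1 + 0.1780) = 0.8489
Lp-30: 84.89%, Lp-32: 15.11%.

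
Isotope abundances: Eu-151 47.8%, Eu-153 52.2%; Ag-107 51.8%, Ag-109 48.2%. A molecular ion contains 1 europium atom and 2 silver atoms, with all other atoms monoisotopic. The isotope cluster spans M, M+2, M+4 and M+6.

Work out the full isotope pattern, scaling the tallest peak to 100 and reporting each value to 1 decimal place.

33.9 : 100.0 : 98.1 : 32.0

Europium pattern (n=1): 0.4780 : 0.5220
Silver pattern (n=2): 0.268324 : 0.499352 : 0.232324
Convolve the two distributions (both contribute in 2-u steps):
  M: 0.4780×0.268324 = 0.128259
  M+2: 0.4780×0.499352 + 0.5220×0.268324 = 0.378755
  M+4: 0.4780×0.232324 + 0.5220×0.499352 = 0.371713
  M+6: 0.5220×0.232324 = 0.121273
Scale to base peak (0.378755) = 100: 33.9 : 100.0 : 98.1 : 32.0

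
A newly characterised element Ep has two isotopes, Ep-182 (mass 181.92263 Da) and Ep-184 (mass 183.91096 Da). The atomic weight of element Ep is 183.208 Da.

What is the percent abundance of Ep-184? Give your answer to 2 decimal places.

64.65%

Let x be the fractional abundance of Ep-182; then Ep-184 has abundance 1 − x.
181.92263·x + 183.91096·(1 − x) = 183.208
(181.92263 − 183.91096)·x = 183.208 − 183.91096
x = -0.70296 / -1.98833 = 0.35354 → 35.35% Ep-182, 64.65% Ep-184.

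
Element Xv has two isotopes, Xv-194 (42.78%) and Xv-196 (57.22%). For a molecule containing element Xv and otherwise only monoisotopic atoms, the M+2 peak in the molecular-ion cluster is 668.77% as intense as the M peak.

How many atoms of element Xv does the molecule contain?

5

The M+2/M ratio from n Xv atoms is n · q/p = n · 0.5722/0.4278.
n = 6.6877 × 0.4278/0.5722 = 5.00 ≈ 5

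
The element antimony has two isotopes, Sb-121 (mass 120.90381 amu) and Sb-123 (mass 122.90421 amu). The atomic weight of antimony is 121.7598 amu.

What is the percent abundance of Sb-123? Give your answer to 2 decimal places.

42.79%

Writing the weighted mean with unknown fraction x of Sb-121:
120.90381·x + 122.90421·(1 − x) = 121.7598
(120.90381 − 122.90421)·x = 121.7598 − 122.90421
x = -1.14441 / -2.00040 = 0.57209 → 57.21% Sb-121, 42.79% Sb-123.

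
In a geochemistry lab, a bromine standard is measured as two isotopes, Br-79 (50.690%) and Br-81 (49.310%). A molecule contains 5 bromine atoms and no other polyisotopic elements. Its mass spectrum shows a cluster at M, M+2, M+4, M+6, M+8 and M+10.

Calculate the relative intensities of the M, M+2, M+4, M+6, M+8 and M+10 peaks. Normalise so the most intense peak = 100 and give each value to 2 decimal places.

Expanding (0.50690 + 0.49310)^5:
P(M) = 0.50690^5 = 0.033467
P(M+2) = 5 × 0.50690^4 × 0.49310^1 = 0.162777
P(M+4) = 10 × 0.50690^3 × 0.49310^2 = 0.316692
P(M+6) = 10 × 0.50690^2 × 0.49310^3 = 0.308070
P(M+8) = 5 × 0.50690^1 × 0.49310^4 = 0.149842
P(M+10) = 0.49310^5 = 0.029152
The M+4 peak is largest (0.316692); scaling to 100 gives 10.57 : 51.40 : 100.00 : 97.28 : 47.31 : 9.21.

10.57 : 51.40 : 100.00 : 97.28 : 47.31 : 9.21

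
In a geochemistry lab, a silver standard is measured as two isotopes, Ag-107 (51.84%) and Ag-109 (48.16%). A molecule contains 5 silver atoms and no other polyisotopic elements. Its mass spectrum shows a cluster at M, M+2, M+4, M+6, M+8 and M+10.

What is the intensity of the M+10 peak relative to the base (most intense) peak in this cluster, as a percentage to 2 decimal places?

Binomial terms of (0.5184 + 0.4816)^5: M 0.0374, M+2 0.1739, M+4 0.3231, M+6 0.3002, M+8 0.1394, M+10 0.0259 → M+4 is the base peak.
P(M+4) = C(5,2) × 0.5184^3 × 0.4816^2 = 10 × 0.13931407 × 0.23193856 = 0.323123 (base)
P(M+10) = C(5,5) × 0.5184^0 × 0.4816^5 = 1 × 1.0000 × 0.02590791 = 0.025908
Relative intensity = 0.025908 / 0.323123 × 100 = 8.02

8.02%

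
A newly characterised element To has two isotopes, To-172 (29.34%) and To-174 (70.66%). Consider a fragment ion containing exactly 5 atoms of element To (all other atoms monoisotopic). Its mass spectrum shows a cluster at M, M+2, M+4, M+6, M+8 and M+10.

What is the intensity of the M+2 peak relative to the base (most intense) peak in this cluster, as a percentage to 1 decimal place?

7.2%

Term probabilities: M 0.0022, M+2 0.0262, M+4 0.1261, M+6 0.3037, M+8 0.3657, M+10 0.1761. Base peak = M+8.
P(M+8) = C(5,4) × 0.2934^1 × 0.7066^4 = 5 × 0.2934 × 0.24928407 = 0.365700 (base)
P(M+2) = C(5,1) × 0.2934^4 × 0.7066^1 = 5 × 0.00741038 × 0.7066 = 0.026181
Relative intensity = 0.026181 / 0.365700 × 100 = 7.2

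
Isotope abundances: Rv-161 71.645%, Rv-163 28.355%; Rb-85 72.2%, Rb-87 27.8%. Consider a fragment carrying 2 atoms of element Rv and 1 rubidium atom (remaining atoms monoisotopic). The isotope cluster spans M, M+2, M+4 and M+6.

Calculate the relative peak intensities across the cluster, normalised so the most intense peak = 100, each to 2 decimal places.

84.99 : 100.00 : 39.22 : 5.13

Element Rv pattern (n=2): 0.5133006 : 0.4062988 : 0.0804006
Rubidium pattern (n=1): 0.7220 : 0.2780
Convolve the two distributions (both contribute in 2-u steps):
  M: 0.5133006×0.7220 = 0.370603
  M+2: 0.5133006×0.2780 + 0.4062988×0.7220 = 0.436045
  M+4: 0.4062988×0.2780 + 0.0804006×0.7220 = 0.171000
  M+6: 0.0804006×0.2780 = 0.022351
Scale to base peak (0.436045) = 100: 84.99 : 100.00 : 39.22 : 5.13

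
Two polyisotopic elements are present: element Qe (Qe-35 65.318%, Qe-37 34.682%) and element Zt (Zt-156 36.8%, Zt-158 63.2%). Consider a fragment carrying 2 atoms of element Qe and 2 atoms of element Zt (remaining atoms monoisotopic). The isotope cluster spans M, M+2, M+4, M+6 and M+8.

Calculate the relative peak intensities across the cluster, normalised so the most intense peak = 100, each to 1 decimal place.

Element Qe pattern (n=2): 0.42664411 : 0.45307178 : 0.12028411
Element Zt pattern (n=2): 0.135424 : 0.465152 : 0.399424
Convolve the two distributions (both contribute in 2-u steps):
  M: 0.42664411×0.135424 = 0.057778
  M+2: 0.42664411×0.465152 + 0.45307178×0.135424 = 0.259811
  M+4: 0.42664411×0.399424 + 0.45307178×0.465152 + 0.12028411×0.135424 = 0.397448
  M+6: 0.45307178×0.399424 + 0.12028411×0.465152 = 0.236918
  M+8: 0.12028411×0.399424 = 0.048044
Scale to base peak (0.397448) = 100: 14.5 : 65.4 : 100.0 : 59.6 : 12.1

14.5 : 65.4 : 100.0 : 59.6 : 12.1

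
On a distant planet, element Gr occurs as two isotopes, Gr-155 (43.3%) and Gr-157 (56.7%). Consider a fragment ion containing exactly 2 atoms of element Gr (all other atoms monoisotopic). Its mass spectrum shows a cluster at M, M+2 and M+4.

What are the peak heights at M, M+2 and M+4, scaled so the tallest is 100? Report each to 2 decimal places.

38.18 : 100.00 : 65.47

Expanding (0.433 + 0.567)^2:
P(M) = 0.433^2 = 0.187489
P(M+2) = 2 × 0.433^1 × 0.567^1 = 0.491022
P(M+4) = 0.567^2 = 0.321489
The M+2 peak is largest (0.491022); scaling to 100 gives 38.18 : 100.00 : 65.47.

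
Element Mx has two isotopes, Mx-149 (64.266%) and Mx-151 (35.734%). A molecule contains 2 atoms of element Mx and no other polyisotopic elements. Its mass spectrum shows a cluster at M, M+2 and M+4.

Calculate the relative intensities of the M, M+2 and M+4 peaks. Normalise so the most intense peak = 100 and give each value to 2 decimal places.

Each Mx atom is independently Mx-149 (p = 0.64266) or Mx-151 (q = 0.35734); the cluster is the binomial expansion (p + q)^2.
P(M) = 0.64266^2 = 0.413012
P(M+2) = 2 × 0.64266^1 × 0.35734^1 = 0.459296
P(M+4) = 0.35734^2 = 0.127692
The M+2 peak is largest (0.459296); scaling to 100 gives 89.92 : 100.00 : 27.80.

89.92 : 100.00 : 27.80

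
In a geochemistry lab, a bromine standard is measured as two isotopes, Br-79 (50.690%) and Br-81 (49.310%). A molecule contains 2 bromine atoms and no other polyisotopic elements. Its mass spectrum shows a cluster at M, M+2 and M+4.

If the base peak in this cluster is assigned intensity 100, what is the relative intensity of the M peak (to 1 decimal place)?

Term probabilities: M 0.2569, M+2 0.4999, M+4 0.2431. Base peak = M+2.
P(M+2) = C(2,1) × 0.50690^1 × 0.49310^1 = 2 × 0.5069 × 0.4931 = 0.499905 (base)
P(M) = C(2,0) × 0.50690^2 × 0.49310^0 = 1 × 0.25694761 × 1.0000 = 0.256948
Relative intensity = 0.256948 / 0.499905 × 100 = 51.4

51.4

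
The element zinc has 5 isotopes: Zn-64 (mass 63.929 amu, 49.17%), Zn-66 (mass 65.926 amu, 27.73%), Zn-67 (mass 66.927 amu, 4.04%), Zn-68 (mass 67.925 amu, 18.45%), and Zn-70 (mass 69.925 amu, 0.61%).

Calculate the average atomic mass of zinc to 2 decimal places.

65.38 amu

Weight each isotope mass by its fractional abundance: 0.4917 × 63.929 + 0.2773 × 65.926 + 0.0404 × 66.927 + 0.1845 × 67.925 + 0.0061 × 69.925
= 31.4339 + 18.2813 + 2.7039 + 12.5322 + 0.4265 = 65.3778 amu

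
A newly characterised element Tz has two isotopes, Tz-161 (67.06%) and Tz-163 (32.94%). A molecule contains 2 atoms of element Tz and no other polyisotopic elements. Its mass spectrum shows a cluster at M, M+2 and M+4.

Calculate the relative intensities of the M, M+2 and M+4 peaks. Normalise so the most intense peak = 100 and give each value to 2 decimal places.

Each Tz atom is independently Tz-161 (p = 0.6706) or Tz-163 (q = 0.3294); the cluster is the binomial expansion (p + q)^2.
P(M) = 0.6706^2 = 0.449704
P(M+2) = 2 × 0.6706^1 × 0.3294^1 = 0.441791
P(M+4) = 0.3294^2 = 0.108504
The M peak is largest (0.449704); scaling to 100 gives 100.00 : 98.24 : 24.13.

100.00 : 98.24 : 24.13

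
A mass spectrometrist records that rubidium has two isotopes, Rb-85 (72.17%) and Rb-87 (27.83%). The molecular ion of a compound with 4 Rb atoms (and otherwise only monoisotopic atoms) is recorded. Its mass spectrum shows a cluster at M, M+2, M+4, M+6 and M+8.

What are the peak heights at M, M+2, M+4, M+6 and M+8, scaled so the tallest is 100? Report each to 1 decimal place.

64.8 : 100.0 : 57.8 : 14.9 : 1.4

Expanding (0.7217 + 0.2783)^4:
P(M) = 0.7217^4 = 0.271286
P(M+2) = 4 × 0.7217^3 × 0.2783^1 = 0.418450
P(M+4) = 6 × 0.7217^2 × 0.2783^2 = 0.242042
P(M+6) = 4 × 0.7217^1 × 0.2783^3 = 0.062224
P(M+8) = 0.2783^4 = 0.005999
The M+2 peak is largest (0.418450); scaling to 100 gives 64.8 : 100.0 : 57.8 : 14.9 : 1.4.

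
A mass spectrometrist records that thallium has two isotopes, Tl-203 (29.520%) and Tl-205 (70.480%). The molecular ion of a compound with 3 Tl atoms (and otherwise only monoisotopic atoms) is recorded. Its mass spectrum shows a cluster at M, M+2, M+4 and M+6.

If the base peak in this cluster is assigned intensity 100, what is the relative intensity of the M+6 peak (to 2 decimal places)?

79.58

Binomial terms of (0.29520 + 0.70480)^3: M 0.0257, M+2 0.1843, M+4 0.4399, M+6 0.3501 → M+4 is the base peak.
P(M+4) = C(3,2) × 0.29520^1 × 0.70480^2 = 3 × 0.2952 × 0.49674304 = 0.439916 (base)
P(M+6) = C(3,3) × 0.29520^0 × 0.70480^3 = 1 × 1.0000 × 0.35010449 = 0.350104
Relative intensity = 0.350104 / 0.439916 × 100 = 79.58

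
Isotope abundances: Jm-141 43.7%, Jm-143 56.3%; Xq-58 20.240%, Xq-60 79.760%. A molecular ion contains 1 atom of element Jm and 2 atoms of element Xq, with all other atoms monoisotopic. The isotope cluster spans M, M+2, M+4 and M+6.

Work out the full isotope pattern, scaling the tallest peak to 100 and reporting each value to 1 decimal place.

Element Jm pattern (n=1): 0.4370 : 0.5630
Element Xq pattern (n=2): 0.04096576 : 0.32286848 : 0.63616576
Convolve the two distributions (both contribute in 2-u steps):
  M: 0.4370×0.04096576 = 0.017902
  M+2: 0.4370×0.32286848 + 0.5630×0.04096576 = 0.164157
  M+4: 0.4370×0.63616576 + 0.5630×0.32286848 = 0.459779
  M+6: 0.5630×0.63616576 = 0.358161
Scale to base peak (0.459779) = 100: 3.9 : 35.7 : 100.0 : 77.9

3.9 : 35.7 : 100.0 : 77.9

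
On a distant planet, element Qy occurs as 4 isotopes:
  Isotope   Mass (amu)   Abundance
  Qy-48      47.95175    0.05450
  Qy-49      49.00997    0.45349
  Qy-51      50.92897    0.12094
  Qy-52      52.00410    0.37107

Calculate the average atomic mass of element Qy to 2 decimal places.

50.30 amu

Weight each isotope mass by its fractional abundance: 0.05450 × 47.95175 + 0.45349 × 49.00997 + 0.12094 × 50.92897 + 0.37107 × 52.00410
= 2.613370 + 22.225531 + 6.159350 + 19.297161 = 50.295412 amu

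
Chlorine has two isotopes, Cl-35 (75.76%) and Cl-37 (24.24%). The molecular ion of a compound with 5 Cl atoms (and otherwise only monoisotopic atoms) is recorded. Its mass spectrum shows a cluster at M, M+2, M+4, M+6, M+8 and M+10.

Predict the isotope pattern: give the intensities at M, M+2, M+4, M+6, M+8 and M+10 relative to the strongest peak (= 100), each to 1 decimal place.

62.5 : 100.0 : 64.0 : 20.5 : 3.3 : 0.2

Each Cl atom is independently Cl-35 (p = 0.7576) or Cl-37 (q = 0.2424); the cluster is the binomial expansion (p + q)^5.
P(M) = 0.7576^5 = 0.249574
P(M+2) = 5 × 0.7576^4 × 0.2424^1 = 0.399266
P(M+4) = 10 × 0.7576^3 × 0.2424^2 = 0.255497
P(M+6) = 10 × 0.7576^2 × 0.2424^3 = 0.081748
P(M+8) = 5 × 0.7576^1 × 0.2424^4 = 0.013078
P(M+10) = 0.2424^5 = 0.000837
The M+2 peak is largest (0.399266); scaling to 100 gives 62.5 : 100.0 : 64.0 : 20.5 : 3.3 : 0.2.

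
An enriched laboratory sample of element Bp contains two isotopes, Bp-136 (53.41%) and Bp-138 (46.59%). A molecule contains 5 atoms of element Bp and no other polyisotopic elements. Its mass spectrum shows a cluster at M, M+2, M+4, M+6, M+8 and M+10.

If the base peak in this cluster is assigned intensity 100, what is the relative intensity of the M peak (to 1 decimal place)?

(0.5341 + 0.4659)^5 gives M 0.0435, M+2 0.1896, M+4 0.3307, M+6 0.2885, M+8 0.1258, M+10 0.0220; the largest is M+4.
P(M+4) = C(5,2) × 0.5341^3 × 0.4659^2 = 10 × 0.15235887 × 0.21706281 = 0.330714 (base)
P(M) = C(5,0) × 0.5341^5 × 0.4659^0 = 1 × 0.04346232 × 1.0000 = 0.043462
Relative intensity = 0.043462 / 0.330714 × 100 = 13.1

13.1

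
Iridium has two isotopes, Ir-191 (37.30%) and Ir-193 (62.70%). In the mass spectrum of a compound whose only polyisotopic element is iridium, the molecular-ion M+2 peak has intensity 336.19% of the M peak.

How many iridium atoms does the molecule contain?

2

The M+2/M ratio from n Ir atoms is n · q/p = n · 0.6270/0.3730.
n = 3.3619 × 0.3730/0.6270 = 2.00 ≈ 2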